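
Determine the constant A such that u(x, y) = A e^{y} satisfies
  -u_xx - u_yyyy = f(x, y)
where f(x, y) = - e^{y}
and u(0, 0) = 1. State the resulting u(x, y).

Answer: u(x, y) = e^{y}

Derivation:
Substitute the ansatz u = A e^{y} into the left-hand side.
Derivatives of the ansatz:
  u_xx = 0
  u_yyyy = A e^{y}
Term by term:
  -u_xx = 0
  -u_yyyy = - A e^{y}
So the left-hand side equals
  - A e^{y}
This must equal f(x, y) = - e^{y} identically.
Matching coefficients of the independent functions:
  [e^{y}]:  - A = -1
Solving: A = 1.
Check against the point condition:
  u(0, 0) = 1  ⟹  A = 1  ✓
Hence u(x, y) = e^{y}.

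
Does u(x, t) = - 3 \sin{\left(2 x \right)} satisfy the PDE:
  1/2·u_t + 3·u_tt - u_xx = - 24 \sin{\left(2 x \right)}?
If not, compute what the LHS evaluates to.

Evaluate each term of the left-hand side for u = - 3 \sin{\left(2 x \right)}.
Derivatives:
  u_t = 0
  u_tt = 0
  u_xx = 12 \sin{\left(2 x \right)}
Terms:
  1/2·u_t = 0
  3·u_tt = 0
  -u_xx = - 12 \sin{\left(2 x \right)}
Sum: LHS = - 12 \sin{\left(2 x \right)}
Given right-hand side: - 24 \sin{\left(2 x \right)}. Difference LHS − RHS = 12 \sin{\left(2 x \right)} ≠ 0, so u is not a solution.

Answer: No, the LHS evaluates to - 12 \sin{\left(2 x \right)}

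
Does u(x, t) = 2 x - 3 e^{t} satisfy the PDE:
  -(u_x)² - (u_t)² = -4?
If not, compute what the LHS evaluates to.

Evaluate each term of the left-hand side for u = 2 x - 3 e^{t}.
Derivatives:
  u_x = 2
  u_t = - 3 e^{t}
Terms:
  -(u_x)² = -4
  -(u_t)² = - 9 e^{2 t}
Sum: LHS = - 9 e^{2 t} - 4
Given right-hand side: -4. Difference LHS − RHS = - 9 e^{2 t} ≠ 0, so u is not a solution.

Answer: No, the LHS evaluates to - 9 e^{2 t} - 4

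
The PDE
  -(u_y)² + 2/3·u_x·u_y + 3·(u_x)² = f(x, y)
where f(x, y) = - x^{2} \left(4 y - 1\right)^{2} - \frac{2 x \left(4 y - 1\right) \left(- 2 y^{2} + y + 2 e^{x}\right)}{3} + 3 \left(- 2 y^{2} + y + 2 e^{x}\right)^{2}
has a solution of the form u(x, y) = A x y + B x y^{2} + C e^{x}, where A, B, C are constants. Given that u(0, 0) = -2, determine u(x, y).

Substitute the ansatz u = A x y + B x y^{2} + C e^{x} into the left-hand side.
Derivatives of the ansatz:
  u_y = A x + 2 B x y
  u_x = A y + B y^{2} + C e^{x}
Term by term:
  -(u_y)² = - A^{2} x^{2} - 4 A B x^{2} y - 4 B^{2} x^{2} y^{2}
  2/3·u_x·u_y = \frac{2 A^{2} x y}{3} + 2 A B x y^{2} + \frac{2 A C x e^{x}}{3} + \frac{4 B^{2} x y^{3}}{3} + \frac{4 B C x y e^{x}}{3}
  3·(u_x)² = 3 A^{2} y^{2} + 6 A B y^{3} + 6 A C y e^{x} + 3 B^{2} y^{4} + 6 B C y^{2} e^{x} + 3 C^{2} e^{2 x}
So the left-hand side equals
  - A^{2} x^{2} + \frac{2 A^{2} x y}{3} + 3 A^{2} y^{2} - 4 A B x^{2} y + 2 A B x y^{2} + 6 A B y^{3} + \frac{2 A C x e^{x}}{3} + 6 A C y e^{x} - 4 B^{2} x^{2} y^{2} + \frac{4 B^{2} x y^{3}}{3} + 3 B^{2} y^{4} + \frac{4 B C x y e^{x}}{3} + 6 B C y^{2} e^{x} + 3 C^{2} e^{2 x}
This must equal f(x, y) identically; expanded, f = - 16 x^{2} y^{2} + 8 x^{2} y - x^{2} + \frac{16 x y^{3}}{3} - 4 x y^{2} - \frac{16 x y e^{x}}{3} + \frac{2 x y}{3} + \frac{4 x e^{x}}{3} + 12 y^{4} - 12 y^{3} - 24 y^{2} e^{x} + 3 y^{2} + 12 y e^{x} + 12 e^{2 x}.
Matching coefficients of the independent functions:
  [x^{2}]:  - A^{2} = -1
  [y^{2}]:  3 A^{2} = 3
  [y^{3}]:  6 A B = -12
  [y^{4}]:  3 B^{2} = 12
  [x y]:  \frac{2 A^{2}}{3} = \frac{2}{3}
  [x y^{2}]:  2 A B = -4
  [x y^{3}]:  \frac{4 B^{2}}{3} = \frac{16}{3}
  [x e^{x}]:  \frac{2 A C}{3} = \frac{4}{3}
  [x^{2} y]:  - 4 A B = 8
  [x^{2} y^{2}]:  - 4 B^{2} = -16
  [y e^{x}]:  6 A C = 12
  [y^{2} e^{x}]:  6 B C = -24
  [x y e^{x}]:  \frac{4 B C}{3} = - \frac{16}{3}
  [e^{2 x}]:  3 C^{2} = 12
These equations allow (A, B, C) = (-1, 2, -2) or (1, -2, 2).
Impose the point condition(s):
  u(0, 0) = -2  ⟹  C = -2
Only A = -1, B = 2, C = -2 satisfies everything.
Hence u(x, y) = 2 x y^{2} - x y - 2 e^{x}.

Answer: u(x, y) = 2 x y^{2} - x y - 2 e^{x}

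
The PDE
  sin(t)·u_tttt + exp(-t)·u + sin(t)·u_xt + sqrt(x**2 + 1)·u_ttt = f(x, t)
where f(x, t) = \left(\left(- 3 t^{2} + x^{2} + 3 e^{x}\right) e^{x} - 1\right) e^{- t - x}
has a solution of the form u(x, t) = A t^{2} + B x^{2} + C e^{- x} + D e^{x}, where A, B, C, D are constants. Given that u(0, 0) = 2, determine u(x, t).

Substitute the ansatz u = A t^{2} + B x^{2} + C e^{- x} + D e^{x} into the left-hand side.
Derivatives of the ansatz:
  u_tttt = 0
  u_xt = 0
  u_ttt = 0
Term by term:
  sin(t)·u_tttt = 0
  exp(-t)·u = A t^{2} e^{- t} + B x^{2} e^{- t} + C e^{- t} e^{- x} + D e^{- t} e^{x}
  sin(t)·u_xt = 0
  sqrt(x**2 + 1)·u_ttt = 0
So the left-hand side equals
  A t^{2} e^{- t} + B x^{2} e^{- t} + C e^{- t} e^{- x} + D e^{- t} e^{x}
This must equal f(x, t) identically; expanded, f = - 3 t^{2} e^{- t} + x^{2} e^{- t} + 3 e^{- t} e^{x} - e^{- t} e^{- x}.
Matching coefficients of the independent functions:
  [t^{2} e^{- t}]:  A = -3
  [x^{2} e^{- t}]:  B = 1
  [e^{- t} e^{- x}]:  C = -1
  [e^{- t} e^{x}]:  D = 3
Solving: A = -3, B = 1, C = -1, D = 3.
Check against the point condition:
  u(0, 0) = 2  ⟹  C + D = 2  ✓
Hence u(x, t) = - 3 t^{2} + x^{2} + 3 e^{x} - e^{- x}.

Answer: u(x, t) = - 3 t^{2} + x^{2} + 3 e^{x} - e^{- x}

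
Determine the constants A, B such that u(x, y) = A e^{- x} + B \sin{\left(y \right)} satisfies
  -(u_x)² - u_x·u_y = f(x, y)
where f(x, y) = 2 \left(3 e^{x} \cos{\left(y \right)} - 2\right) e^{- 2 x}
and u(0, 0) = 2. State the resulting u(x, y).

Answer: u(x, y) = 3 \sin{\left(y \right)} + 2 e^{- x}

Derivation:
Substitute the ansatz u = A e^{- x} + B \sin{\left(y \right)} into the left-hand side.
Derivatives of the ansatz:
  u_x = - A e^{- x}
  u_y = B \cos{\left(y \right)}
Term by term:
  -(u_x)² = - A^{2} e^{- 2 x}
  -u_x·u_y = A B e^{- x} \cos{\left(y \right)}
So the left-hand side equals
  - A^{2} e^{- 2 x} + A B e^{- x} \cos{\left(y \right)}
This must equal f(x, y) identically; expanded, f = 6 e^{- x} \cos{\left(y \right)} - 4 e^{- 2 x}.
Matching coefficients of the independent functions:
  [e^{- x} \cos{\left(y \right)}]:  A B = 6
  [e^{- 2 x}]:  - A^{2} = -4
These equations allow (A, B) = (-2, -3) or (2, 3).
Impose the point condition(s):
  u(0, 0) = 2  ⟹  A = 2
Only A = 2, B = 3 satisfies everything.
Hence u(x, y) = 3 \sin{\left(y \right)} + 2 e^{- x}.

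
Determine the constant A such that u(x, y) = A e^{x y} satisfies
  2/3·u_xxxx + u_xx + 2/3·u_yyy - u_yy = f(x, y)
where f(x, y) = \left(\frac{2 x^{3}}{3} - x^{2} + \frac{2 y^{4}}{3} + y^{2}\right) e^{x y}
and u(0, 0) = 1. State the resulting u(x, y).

Substitute the ansatz u = A e^{x y} into the left-hand side.
Derivatives of the ansatz:
  u_xxxx = A y^{4} e^{x y}
  u_xx = A y^{2} e^{x y}
  u_yyy = A x^{3} e^{x y}
  u_yy = A x^{2} e^{x y}
Term by term:
  2/3·u_xxxx = \frac{2 A y^{4} e^{x y}}{3}
  u_xx = A y^{2} e^{x y}
  2/3·u_yyy = \frac{2 A x^{3} e^{x y}}{3}
  -u_yy = - A x^{2} e^{x y}
So the left-hand side equals
  \frac{2 A x^{3} e^{x y}}{3} - A x^{2} e^{x y} + \frac{2 A y^{4} e^{x y}}{3} + A y^{2} e^{x y}
This must equal f(x, y) identically; expanded, f = \frac{2 x^{3} e^{x y}}{3} - x^{2} e^{x y} + \frac{2 y^{4} e^{x y}}{3} + y^{2} e^{x y}.
Matching coefficients of the independent functions:
  [x^{2} e^{x y}]:  - A = -1
  [x^{3} e^{x y}, y^{4} e^{x y}]:  \frac{2 A}{3} = \frac{2}{3}
  [y^{2} e^{x y}]:  A = 1
Solving: A = 1.
Check against the point condition:
  u(0, 0) = 1  ⟹  A = 1  ✓
Hence u(x, y) = e^{x y}.

Answer: u(x, y) = e^{x y}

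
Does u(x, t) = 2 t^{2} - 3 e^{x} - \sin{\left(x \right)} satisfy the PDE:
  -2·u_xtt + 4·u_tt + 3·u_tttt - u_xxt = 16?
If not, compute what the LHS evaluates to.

Evaluate each term of the left-hand side for u = 2 t^{2} - 3 e^{x} - \sin{\left(x \right)}.
Derivatives:
  u_xtt = 0
  u_tt = 4
  u_tttt = 0
  u_xxt = 0
Terms:
  -2·u_xtt = 0
  4·u_tt = 16
  3·u_tttt = 0
  -u_xxt = 0
Sum: LHS = 16
This is exactly the given right-hand side, so u is a solution.

Answer: Yes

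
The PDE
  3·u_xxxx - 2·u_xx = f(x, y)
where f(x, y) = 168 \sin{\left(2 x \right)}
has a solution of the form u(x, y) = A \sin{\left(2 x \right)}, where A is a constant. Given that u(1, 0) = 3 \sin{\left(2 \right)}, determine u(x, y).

Substitute the ansatz u = A \sin{\left(2 x \right)} into the left-hand side.
Derivatives of the ansatz:
  u_xxxx = 16 A \sin{\left(2 x \right)}
  u_xx = - 4 A \sin{\left(2 x \right)}
Term by term:
  3·u_xxxx = 48 A \sin{\left(2 x \right)}
  -2·u_xx = 8 A \sin{\left(2 x \right)}
So the left-hand side equals
  56 A \sin{\left(2 x \right)}
This must equal f(x, y) = 168 \sin{\left(2 x \right)} identically.
Matching coefficients of the independent functions:
  [\sin{\left(2 x \right)}]:  56 A = 168
Solving: A = 3.
Check against the point condition:
  u(1, 0) = 3 \sin{\left(2 \right)}  ⟹  A \sin{\left(2 \right)} = 3 \sin{\left(2 \right)}  ✓
Hence u(x, y) = 3 \sin{\left(2 x \right)}.

Answer: u(x, y) = 3 \sin{\left(2 x \right)}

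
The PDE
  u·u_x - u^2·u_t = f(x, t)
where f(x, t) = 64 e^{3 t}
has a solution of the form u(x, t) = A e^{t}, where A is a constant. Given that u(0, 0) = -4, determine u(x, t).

Substitute the ansatz u = A e^{t} into the left-hand side.
Derivatives of the ansatz:
  u_x = 0
  u_t = A e^{t}
Term by term:
  u·u_x = 0
  -u^2·u_t = - A^{3} e^{3 t}
So the left-hand side equals
  - A^{3} e^{3 t}
This must equal f(x, t) = 64 e^{3 t} identically.
Matching coefficients of the independent functions:
  [e^{3 t}]:  - A^{3} = 64
Solving: A = -4.
Check against the point condition:
  u(0, 0) = -4  ⟹  A = -4  ✓
Hence u(x, t) = - 4 e^{t}.

Answer: u(x, t) = - 4 e^{t}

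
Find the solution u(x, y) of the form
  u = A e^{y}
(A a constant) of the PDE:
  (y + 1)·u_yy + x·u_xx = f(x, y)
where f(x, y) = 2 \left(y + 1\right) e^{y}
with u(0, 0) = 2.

Substitute the ansatz u = A e^{y} into the left-hand side.
Derivatives of the ansatz:
  u_yy = A e^{y}
  u_xx = 0
Term by term:
  (y + 1)·u_yy = A y e^{y} + A e^{y}
  x·u_xx = 0
So the left-hand side equals
  A y e^{y} + A e^{y}
This must equal f(x, y) identically; expanded, f = 2 y e^{y} + 2 e^{y}.
Matching coefficients of the independent functions:
  [y e^{y}, e^{y}]:  A = 2
Solving: A = 2.
Check against the point condition:
  u(0, 0) = 2  ⟹  A = 2  ✓
Hence u(x, y) = 2 e^{y}.

Answer: u(x, y) = 2 e^{y}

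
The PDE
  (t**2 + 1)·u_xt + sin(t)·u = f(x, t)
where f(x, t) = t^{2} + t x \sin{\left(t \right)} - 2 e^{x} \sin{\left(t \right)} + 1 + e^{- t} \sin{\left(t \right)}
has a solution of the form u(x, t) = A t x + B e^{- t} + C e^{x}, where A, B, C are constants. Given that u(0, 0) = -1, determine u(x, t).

Substitute the ansatz u = A t x + B e^{- t} + C e^{x} into the left-hand side.
Derivatives of the ansatz:
  u_xt = A
Term by term:
  (t**2 + 1)·u_xt = A t^{2} + A
  sin(t)·u = A t x \sin{\left(t \right)} + B e^{- t} \sin{\left(t \right)} + C e^{x} \sin{\left(t \right)}
So the left-hand side equals
  A t^{2} + A t x \sin{\left(t \right)} + A + B e^{- t} \sin{\left(t \right)} + C e^{x} \sin{\left(t \right)}
This must equal f(x, t) = t^{2} + t x \sin{\left(t \right)} - 2 e^{x} \sin{\left(t \right)} + 1 + e^{- t} \sin{\left(t \right)} identically.
Matching coefficients of the independent functions:
  [constant term, t^{2}, t x \sin{\left(t \right)}]:  A = 1
  [e^{- t} \sin{\left(t \right)}]:  B = 1
  [e^{x} \sin{\left(t \right)}]:  C = -2
Solving: A = 1, B = 1, C = -2.
Check against the point condition:
  u(0, 0) = -1  ⟹  B + C = -1  ✓
Hence u(x, t) = t x - 2 e^{x} + e^{- t}.

Answer: u(x, t) = t x - 2 e^{x} + e^{- t}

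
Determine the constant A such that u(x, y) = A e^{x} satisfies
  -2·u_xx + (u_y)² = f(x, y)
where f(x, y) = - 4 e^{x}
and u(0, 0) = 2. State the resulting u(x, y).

Substitute the ansatz u = A e^{x} into the left-hand side.
Derivatives of the ansatz:
  u_xx = A e^{x}
  u_y = 0
Term by term:
  -2·u_xx = - 2 A e^{x}
  (u_y)² = 0
So the left-hand side equals
  - 2 A e^{x}
This must equal f(x, y) = - 4 e^{x} identically.
Matching coefficients of the independent functions:
  [e^{x}]:  - 2 A = -4
Solving: A = 2.
Check against the point condition:
  u(0, 0) = 2  ⟹  A = 2  ✓
Hence u(x, y) = 2 e^{x}.

Answer: u(x, y) = 2 e^{x}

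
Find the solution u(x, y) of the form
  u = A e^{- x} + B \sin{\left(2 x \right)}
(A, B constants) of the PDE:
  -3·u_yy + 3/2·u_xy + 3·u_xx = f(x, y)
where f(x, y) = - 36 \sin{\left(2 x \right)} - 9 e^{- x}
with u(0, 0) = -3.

Substitute the ansatz u = A e^{- x} + B \sin{\left(2 x \right)} into the left-hand side.
Derivatives of the ansatz:
  u_yy = 0
  u_xy = 0
  u_xx = A e^{- x} - 4 B \sin{\left(2 x \right)}
Term by term:
  -3·u_yy = 0
  3/2·u_xy = 0
  3·u_xx = 3 A e^{- x} - 12 B \sin{\left(2 x \right)}
So the left-hand side equals
  3 A e^{- x} - 12 B \sin{\left(2 x \right)}
This must equal f(x, y) = - 36 \sin{\left(2 x \right)} - 9 e^{- x} identically.
Matching coefficients of the independent functions:
  [e^{- x}]:  3 A = -9
  [\sin{\left(2 x \right)}]:  - 12 B = -36
Solving: A = -3, B = 3.
Check against the point condition:
  u(0, 0) = -3  ⟹  A = -3  ✓
Hence u(x, y) = 3 \sin{\left(2 x \right)} - 3 e^{- x}.

Answer: u(x, y) = 3 \sin{\left(2 x \right)} - 3 e^{- x}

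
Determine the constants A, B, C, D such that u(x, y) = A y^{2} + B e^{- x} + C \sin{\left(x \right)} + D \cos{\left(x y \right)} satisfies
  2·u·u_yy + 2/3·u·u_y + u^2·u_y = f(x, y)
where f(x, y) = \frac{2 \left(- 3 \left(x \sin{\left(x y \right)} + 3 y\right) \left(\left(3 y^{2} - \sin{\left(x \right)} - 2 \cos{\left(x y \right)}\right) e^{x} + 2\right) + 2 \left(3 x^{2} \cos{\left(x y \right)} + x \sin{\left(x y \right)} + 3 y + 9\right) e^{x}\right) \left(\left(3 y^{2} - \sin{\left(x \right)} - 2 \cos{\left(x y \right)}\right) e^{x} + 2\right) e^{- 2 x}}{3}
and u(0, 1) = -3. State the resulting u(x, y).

Answer: u(x, y) = - 3 y^{2} + \sin{\left(x \right)} + 2 \cos{\left(x y \right)} - 2 e^{- x}

Derivation:
Substitute the ansatz u = A y^{2} + B e^{- x} + C \sin{\left(x \right)} + D \cos{\left(x y \right)} into the left-hand side.
Derivatives of the ansatz:
  u_yy = 2 A - D x^{2} \cos{\left(x y \right)}
  u_y = 2 A y - D x \sin{\left(x y \right)}
Term by term:
  2·u·u_yy = 4 A^{2} y^{2} + 4 A B e^{- x} + 4 A C \sin{\left(x \right)} - 2 A D x^{2} y^{2} \cos{\left(x y \right)} + 4 A D \cos{\left(x y \right)} - 2 B D x^{2} e^{- x} \cos{\left(x y \right)} - 2 C D x^{2} \sin{\left(x \right)} \cos{\left(x y \right)} - 2 D^{2} x^{2} \cos^{2}{\left(x y \right)}
  2/3·u·u_y = \frac{4 A^{2} y^{3}}{3} + \frac{4 A B y e^{- x}}{3} + \frac{4 A C y \sin{\left(x \right)}}{3} - \frac{2 A D x y^{2} \sin{\left(x y \right)}}{3} + \frac{4 A D y \cos{\left(x y \right)}}{3} - \frac{2 B D x e^{- x} \sin{\left(x y \right)}}{3} - \frac{2 C D x \sin{\left(x \right)} \sin{\left(x y \right)}}{3} - \frac{2 D^{2} x \sin{\left(x y \right)} \cos{\left(x y \right)}}{3}
  u^2·u_y = 2 A^{3} y^{5} + 4 A^{2} B y^{3} e^{- x} + 4 A^{2} C y^{3} \sin{\left(x \right)} - A^{2} D x y^{4} \sin{\left(x y \right)} + 4 A^{2} D y^{3} \cos{\left(x y \right)} + 2 A B^{2} y e^{- 2 x} + 4 A B C y e^{- x} \sin{\left(x \right)} - 2 A B D x y^{2} e^{- x} \sin{\left(x y \right)} + 4 A B D y e^{- x} \cos{\left(x y \right)} + 2 A C^{2} y \sin^{2}{\left(x \right)} - 2 A C D x y^{2} \sin{\left(x \right)} \sin{\left(x y \right)} + 4 A C D y \sin{\left(x \right)} \cos{\left(x y \right)} - 2 A D^{2} x y^{2} \sin{\left(x y \right)} \cos{\left(x y \right)} + 2 A D^{2} y \cos^{2}{\left(x y \right)} - B^{2} D x e^{- 2 x} \sin{\left(x y \right)} - 2 B C D x e^{- x} \sin{\left(x \right)} \sin{\left(x y \right)} - 2 B D^{2} x e^{- x} \sin{\left(x y \right)} \cos{\left(x y \right)} - C^{2} D x \sin^{2}{\left(x \right)} \sin{\left(x y \right)} - 2 C D^{2} x \sin{\left(x \right)} \sin{\left(x y \right)} \cos{\left(x y \right)} - D^{3} x \sin{\left(x y \right)} \cos^{2}{\left(x y \right)}
Sum these and collect like terms in the independent variables.
This must equal f(x, y) identically; expanded, f = 12 x^{2} y^{2} \cos{\left(x y \right)} - 4 x^{2} \sin{\left(x \right)} \cos{\left(x y \right)} - 8 x^{2} \cos^{2}{\left(x y \right)} + 8 x^{2} e^{- x} \cos{\left(x y \right)} - 18 x y^{4} \sin{\left(x y \right)} + 12 x y^{2} \sin{\left(x \right)} \sin{\left(x y \right)} + 24 x y^{2} \sin{\left(x y \right)} \cos{\left(x y \right)} + 4 x y^{2} \sin{\left(x y \right)} - 24 x y^{2} e^{- x} \sin{\left(x y \right)} - 2 x \sin^{2}{\left(x \right)} \sin{\left(x y \right)} - 8 x \sin{\left(x \right)} \sin{\left(x y \right)} \cos{\left(x y \right)} - \frac{4 x \sin{\left(x \right)} \sin{\left(x y \right)}}{3} - 8 x \sin{\left(x y \right)} \cos^{2}{\left(x y \right)} - \frac{8 x \sin{\left(x y \right)} \cos{\left(x y \right)}}{3} + 8 x e^{- x} \sin{\left(x \right)} \sin{\left(x y \right)} + 16 x e^{- x} \sin{\left(x y \right)} \cos{\left(x y \right)} + \frac{8 x e^{- x} \sin{\left(x y \right)}}{3} - 8 x e^{- 2 x} \sin{\left(x y \right)} - 54 y^{5} + 36 y^{3} \sin{\left(x \right)} + 72 y^{3} \cos{\left(x y \right)} + 12 y^{3} - 72 y^{3} e^{- x} + 36 y^{2} - 6 y \sin^{2}{\left(x \right)} - 24 y \sin{\left(x \right)} \cos{\left(x y \right)} - 4 y \sin{\left(x \right)} - 24 y \cos^{2}{\left(x y \right)} - 8 y \cos{\left(x y \right)} + 24 y e^{- x} \sin{\left(x \right)} + 48 y e^{- x} \cos{\left(x y \right)} + 8 y e^{- x} - 24 y e^{- 2 x} - 12 \sin{\left(x \right)} - 24 \cos{\left(x y \right)} + 24 e^{- x}.
Matching coefficients of the independent functions:
(each divided by its leading coefficient; functions giving the same equation are listed together)
  [y^{2}, y^{3}]:  A^{2} - 9 = 0
  [y^{5}]:  A^{3} + 27 = 0
  [x^{2} \cos^{2}{\left(x y \right)}, x \sin{\left(x y \right)} \cos{\left(x y \right)}]:  D^{2} - 4 = 0
  [y e^{- 2 x}]:  A B^{2} + 12 = 0
  [y e^{- x}, e^{- x}]:  A B - 6 = 0
  [y \sin{\left(x \right)}, \sin{\left(x \right)}]:  A C + 3 = 0
  [y \sin^{2}{\left(x \right)}]:  A C^{2} + 3 = 0
  [y \cos{\left(x y \right)}, x y^{2} \sin{\left(x y \right)}, x^{2} y^{2} \cos{\left(x y \right)}, …]:  A D + 6 = 0
  [y \cos^{2}{\left(x y \right)}, x y^{2} \sin{\left(x y \right)} \cos{\left(x y \right)}]:  A D^{2} + 12 = 0
  [y^{3} e^{- x}]:  A^{2} B + 18 = 0
  [y^{3} \sin{\left(x \right)}]:  A^{2} C - 9 = 0
  [y^{3} \cos{\left(x y \right)}, x y^{4} \sin{\left(x y \right)}]:  A^{2} D - 18 = 0
  [x e^{- 2 x} \sin{\left(x y \right)}]:  B^{2} D - 8 = 0
  [x e^{- x} \sin{\left(x y \right)}, x^{2} e^{- x} \cos{\left(x y \right)}]:  B D + 4 = 0
  [x \sin{\left(x \right)} \sin{\left(x y \right)}, x^{2} \sin{\left(x \right)} \cos{\left(x y \right)}]:  C D - 2 = 0
  [x \sin^{2}{\left(x \right)} \sin{\left(x y \right)}]:  C^{2} D - 2 = 0
  [x \sin{\left(x y \right)} \cos^{2}{\left(x y \right)}]:  D^{3} - 8 = 0
  [y e^{- x} \sin{\left(x \right)}]:  A B C - 6 = 0
  [y e^{- x} \cos{\left(x y \right)}, x y^{2} e^{- x} \sin{\left(x y \right)}]:  A B D - 12 = 0
  [y \sin{\left(x \right)} \cos{\left(x y \right)}, x y^{2} \sin{\left(x \right)} \sin{\left(x y \right)}]:  A C D + 6 = 0
  [x e^{- x} \sin{\left(x \right)} \sin{\left(x y \right)}]:  B C D + 4 = 0
  [x e^{- x} \sin{\left(x y \right)} \cos{\left(x y \right)}]:  B D^{2} + 8 = 0
  [x \sin{\left(x \right)} \sin{\left(x y \right)} \cos{\left(x y \right)}]:  C D^{2} - 4 = 0
Solving: A = -3, B = -2, C = 1, D = 2.
Check against the point condition:
  u(0, 1) = -3  ⟹  A + B + D = -3  ✓
Hence u(x, y) = - 3 y^{2} + \sin{\left(x \right)} + 2 \cos{\left(x y \right)} - 2 e^{- x}.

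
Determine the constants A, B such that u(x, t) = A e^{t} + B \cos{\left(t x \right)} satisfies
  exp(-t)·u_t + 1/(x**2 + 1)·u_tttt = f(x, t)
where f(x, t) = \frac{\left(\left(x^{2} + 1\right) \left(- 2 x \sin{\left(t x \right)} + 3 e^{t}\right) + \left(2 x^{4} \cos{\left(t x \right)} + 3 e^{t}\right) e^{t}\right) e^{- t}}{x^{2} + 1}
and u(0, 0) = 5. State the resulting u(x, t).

Answer: u(x, t) = 3 e^{t} + 2 \cos{\left(t x \right)}

Derivation:
Substitute the ansatz u = A e^{t} + B \cos{\left(t x \right)} into the left-hand side.
Derivatives of the ansatz:
  u_t = A e^{t} - B x \sin{\left(t x \right)}
  u_tttt = A e^{t} + B x^{4} \cos{\left(t x \right)}
Term by term:
  exp(-t)·u_t = A - B x e^{- t} \sin{\left(t x \right)}
  1/(x**2 + 1)·u_tttt = \frac{A e^{t}}{x^{2} + 1} + \frac{B x^{4} \cos{\left(t x \right)}}{x^{2} + 1}
So the left-hand side equals
  A + \frac{A e^{t}}{x^{2} + 1} + \frac{B x^{4} \cos{\left(t x \right)}}{x^{2} + 1} - B x e^{- t} \sin{\left(t x \right)}
This must equal f(x, t) identically; expanded, f = \frac{2 x^{4} \cos{\left(t x \right)}}{x^{2} + 1} - 2 x e^{- t} \sin{\left(t x \right)} + 3 + \frac{3 e^{t}}{x^{2} + 1}.
Matching coefficients of the independent functions:
  [constant term, \frac{e^{t}}{x^{2} + 1}]:  A = 3
  [x e^{- t} \sin{\left(t x \right)}]:  - B = -2
  [\frac{x^{4} \cos{\left(t x \right)}}{x^{2} + 1}]:  B = 2
Solving: A = 3, B = 2.
Check against the point condition:
  u(0, 0) = 5  ⟹  A + B = 5  ✓
Hence u(x, t) = 3 e^{t} + 2 \cos{\left(t x \right)}.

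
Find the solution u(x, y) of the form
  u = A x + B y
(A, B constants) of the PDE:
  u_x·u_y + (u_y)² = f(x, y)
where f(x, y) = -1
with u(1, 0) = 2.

Answer: u(x, y) = 2 x - y

Derivation:
Substitute the ansatz u = A x + B y into the left-hand side.
Derivatives of the ansatz:
  u_x = A
  u_y = B
Term by term:
  u_x·u_y = A B
  (u_y)² = B^{2}
So the left-hand side equals
  A B + B^{2}
This must equal f(x, y) = -1 identically.
Matching coefficients of the independent functions:
  [constant term]:  A B + B^{2} = -1
These equations do not fix every constant; impose the point condition(s):
  u(1, 0) = 2  ⟹  A = 2
Solving the combined system: A = 2, B = -1.
Hence u(x, y) = 2 x - y.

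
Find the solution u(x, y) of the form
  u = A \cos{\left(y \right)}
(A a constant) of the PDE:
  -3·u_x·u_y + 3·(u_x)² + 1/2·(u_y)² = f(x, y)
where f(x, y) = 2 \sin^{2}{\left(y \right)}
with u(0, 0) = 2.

Substitute the ansatz u = A \cos{\left(y \right)} into the left-hand side.
Derivatives of the ansatz:
  u_x = 0
  u_y = - A \sin{\left(y \right)}
Term by term:
  -3·u_x·u_y = 0
  3·(u_x)² = 0
  1/2·(u_y)² = \frac{A^{2} \sin^{2}{\left(y \right)}}{2}
So the left-hand side equals
  \frac{A^{2} \sin^{2}{\left(y \right)}}{2}
This must equal f(x, y) = 2 \sin^{2}{\left(y \right)} identically.
Matching coefficients of the independent functions:
  [\sin^{2}{\left(y \right)}]:  \frac{A^{2}}{2} = 2
These equations allow (A) = (-2) or (2).
Impose the point condition(s):
  u(0, 0) = 2  ⟹  A = 2
Only A = 2 satisfies everything.
Hence u(x, y) = 2 \cos{\left(y \right)}.

Answer: u(x, y) = 2 \cos{\left(y \right)}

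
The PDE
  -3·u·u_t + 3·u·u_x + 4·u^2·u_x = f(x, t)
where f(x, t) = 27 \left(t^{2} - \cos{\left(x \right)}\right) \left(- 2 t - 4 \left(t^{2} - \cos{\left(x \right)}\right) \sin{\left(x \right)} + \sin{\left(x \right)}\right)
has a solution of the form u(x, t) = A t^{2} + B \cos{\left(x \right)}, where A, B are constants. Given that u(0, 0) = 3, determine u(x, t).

Answer: u(x, t) = - 3 t^{2} + 3 \cos{\left(x \right)}

Derivation:
Substitute the ansatz u = A t^{2} + B \cos{\left(x \right)} into the left-hand side.
Derivatives of the ansatz:
  u_t = 2 A t
  u_x = - B \sin{\left(x \right)}
Term by term:
  -3·u·u_t = - 6 A^{2} t^{3} - 6 A B t \cos{\left(x \right)}
  3·u·u_x = - 3 A B t^{2} \sin{\left(x \right)} - 3 B^{2} \sin{\left(x \right)} \cos{\left(x \right)}
  4·u^2·u_x = - 4 A^{2} B t^{4} \sin{\left(x \right)} - 8 A B^{2} t^{2} \sin{\left(x \right)} \cos{\left(x \right)} - 4 B^{3} \sin{\left(x \right)} \cos^{2}{\left(x \right)}
So the left-hand side equals
  - 4 A^{2} B t^{4} \sin{\left(x \right)} - 6 A^{2} t^{3} - 8 A B^{2} t^{2} \sin{\left(x \right)} \cos{\left(x \right)} - 3 A B t^{2} \sin{\left(x \right)} - 6 A B t \cos{\left(x \right)} - 4 B^{3} \sin{\left(x \right)} \cos^{2}{\left(x \right)} - 3 B^{2} \sin{\left(x \right)} \cos{\left(x \right)}
This must equal f(x, t) identically; expanded, f = - 108 t^{4} \sin{\left(x \right)} - 54 t^{3} + 216 t^{2} \sin{\left(x \right)} \cos{\left(x \right)} + 27 t^{2} \sin{\left(x \right)} + 54 t \cos{\left(x \right)} - 108 \sin{\left(x \right)} \cos^{2}{\left(x \right)} - 27 \sin{\left(x \right)} \cos{\left(x \right)}.
Matching coefficients of the independent functions:
  [t^{3}]:  - 6 A^{2} = -54
  [t \cos{\left(x \right)}]:  - 6 A B = 54
  [t^{2} \sin{\left(x \right)}]:  - 3 A B = 27
  [t^{4} \sin{\left(x \right)}]:  - 4 A^{2} B = -108
  [\sin{\left(x \right)} \cos{\left(x \right)}]:  - 3 B^{2} = -27
  [\sin{\left(x \right)} \cos^{2}{\left(x \right)}]:  - 4 B^{3} = -108
  [t^{2} \sin{\left(x \right)} \cos{\left(x \right)}]:  - 8 A B^{2} = 216
Solving: A = -3, B = 3.
Check against the point condition:
  u(0, 0) = 3  ⟹  B = 3  ✓
Hence u(x, t) = - 3 t^{2} + 3 \cos{\left(x \right)}.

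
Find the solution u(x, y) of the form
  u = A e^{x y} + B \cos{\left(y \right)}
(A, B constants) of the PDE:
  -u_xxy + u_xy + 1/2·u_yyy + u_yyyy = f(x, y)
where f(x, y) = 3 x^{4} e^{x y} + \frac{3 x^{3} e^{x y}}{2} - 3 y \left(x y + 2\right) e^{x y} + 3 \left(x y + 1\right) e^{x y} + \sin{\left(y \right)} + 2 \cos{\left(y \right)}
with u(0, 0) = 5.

Substitute the ansatz u = A e^{x y} + B \cos{\left(y \right)} into the left-hand side.
Derivatives of the ansatz:
  u_xxy = A x y^{2} e^{x y} + 2 A y e^{x y}
  u_xy = A x y e^{x y} + A e^{x y}
  u_yyy = A x^{3} e^{x y} + B \sin{\left(y \right)}
  u_yyyy = A x^{4} e^{x y} + B \cos{\left(y \right)}
Term by term:
  -u_xxy = - A x y^{2} e^{x y} - 2 A y e^{x y}
  u_xy = A x y e^{x y} + A e^{x y}
  1/2·u_yyy = \frac{A x^{3} e^{x y}}{2} + \frac{B \sin{\left(y \right)}}{2}
  u_yyyy = A x^{4} e^{x y} + B \cos{\left(y \right)}
So the left-hand side equals
  A x^{4} e^{x y} + \frac{A x^{3} e^{x y}}{2} - A x y^{2} e^{x y} + A x y e^{x y} - 2 A y e^{x y} + A e^{x y} + \frac{B \sin{\left(y \right)}}{2} + B \cos{\left(y \right)}
This must equal f(x, y) identically; expanded, f = 3 x^{4} e^{x y} + \frac{3 x^{3} e^{x y}}{2} - 3 x y^{2} e^{x y} + 3 x y e^{x y} - 6 y e^{x y} + 3 e^{x y} + \sin{\left(y \right)} + 2 \cos{\left(y \right)}.
Matching coefficients of the independent functions:
  [x^{3} e^{x y}]:  \frac{A}{2} = \frac{3}{2}
  [x^{4} e^{x y}, x y e^{x y}, e^{x y}]:  A = 3
  [y e^{x y}]:  - 2 A = -6
  [x y^{2} e^{x y}]:  - A = -3
  [\sin{\left(y \right)}]:  \frac{B}{2} = 1
  [\cos{\left(y \right)}]:  B = 2
Solving: A = 3, B = 2.
Check against the point condition:
  u(0, 0) = 5  ⟹  A + B = 5  ✓
Hence u(x, y) = 3 e^{x y} + 2 \cos{\left(y \right)}.

Answer: u(x, y) = 3 e^{x y} + 2 \cos{\left(y \right)}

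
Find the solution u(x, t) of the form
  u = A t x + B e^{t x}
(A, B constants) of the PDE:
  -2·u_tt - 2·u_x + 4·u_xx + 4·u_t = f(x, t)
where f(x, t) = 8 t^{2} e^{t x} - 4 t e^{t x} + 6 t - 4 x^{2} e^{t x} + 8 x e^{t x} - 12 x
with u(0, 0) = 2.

Substitute the ansatz u = A t x + B e^{t x} into the left-hand side.
Derivatives of the ansatz:
  u_tt = B x^{2} e^{t x}
  u_x = A t + B t e^{t x}
  u_xx = B t^{2} e^{t x}
  u_t = A x + B x e^{t x}
Term by term:
  -2·u_tt = - 2 B x^{2} e^{t x}
  -2·u_x = - 2 A t - 2 B t e^{t x}
  4·u_xx = 4 B t^{2} e^{t x}
  4·u_t = 4 A x + 4 B x e^{t x}
So the left-hand side equals
  - 2 A t + 4 A x + 4 B t^{2} e^{t x} - 2 B t e^{t x} - 2 B x^{2} e^{t x} + 4 B x e^{t x}
This must equal f(x, t) = 8 t^{2} e^{t x} - 4 t e^{t x} + 6 t - 4 x^{2} e^{t x} + 8 x e^{t x} - 12 x identically.
Matching coefficients of the independent functions:
  [t]:  - 2 A = 6
  [x]:  4 A = -12
  [t e^{t x}, x^{2} e^{t x}]:  - 2 B = -4
  [t^{2} e^{t x}, x e^{t x}]:  4 B = 8
Solving: A = -3, B = 2.
Check against the point condition:
  u(0, 0) = 2  ⟹  B = 2  ✓
Hence u(x, t) = - 3 t x + 2 e^{t x}.

Answer: u(x, t) = - 3 t x + 2 e^{t x}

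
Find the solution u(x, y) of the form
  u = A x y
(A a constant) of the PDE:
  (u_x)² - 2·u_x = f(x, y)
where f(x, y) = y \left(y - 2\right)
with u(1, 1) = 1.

Substitute the ansatz u = A x y into the left-hand side.
Derivatives of the ansatz:
  u_x = A y
Term by term:
  (u_x)² = A^{2} y^{2}
  -2·u_x = - 2 A y
So the left-hand side equals
  A^{2} y^{2} - 2 A y
This must equal f(x, y) identically; expanded, f = y^{2} - 2 y.
Matching coefficients of the independent functions:
  [y]:  - 2 A = -2
  [y^{2}]:  A^{2} = 1
Solving: A = 1.
Check against the point condition:
  u(1, 1) = 1  ⟹  A = 1  ✓
Hence u(x, y) = x y.

Answer: u(x, y) = x y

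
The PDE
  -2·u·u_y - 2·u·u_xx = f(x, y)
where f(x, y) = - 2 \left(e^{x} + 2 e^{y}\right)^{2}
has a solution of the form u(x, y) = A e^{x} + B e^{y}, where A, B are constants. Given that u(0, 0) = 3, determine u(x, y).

Answer: u(x, y) = e^{x} + 2 e^{y}

Derivation:
Substitute the ansatz u = A e^{x} + B e^{y} into the left-hand side.
Derivatives of the ansatz:
  u_y = B e^{y}
  u_xx = A e^{x}
Term by term:
  -2·u·u_y = - 2 A B e^{x} e^{y} - 2 B^{2} e^{2 y}
  -2·u·u_xx = - 2 A^{2} e^{2 x} - 2 A B e^{x} e^{y}
So the left-hand side equals
  - 2 A^{2} e^{2 x} - 4 A B e^{x} e^{y} - 2 B^{2} e^{2 y}
This must equal f(x, y) identically; expanded, f = - 2 e^{2 x} - 8 e^{x} e^{y} - 8 e^{2 y}.
Matching coefficients of the independent functions:
  [e^{x} e^{y}]:  - 4 A B = -8
  [e^{2 x}]:  - 2 A^{2} = -2
  [e^{2 y}]:  - 2 B^{2} = -8
These equations allow (A, B) = (-1, -2) or (1, 2).
Impose the point condition(s):
  u(0, 0) = 3  ⟹  A + B = 3
Only A = 1, B = 2 satisfies everything.
Hence u(x, y) = e^{x} + 2 e^{y}.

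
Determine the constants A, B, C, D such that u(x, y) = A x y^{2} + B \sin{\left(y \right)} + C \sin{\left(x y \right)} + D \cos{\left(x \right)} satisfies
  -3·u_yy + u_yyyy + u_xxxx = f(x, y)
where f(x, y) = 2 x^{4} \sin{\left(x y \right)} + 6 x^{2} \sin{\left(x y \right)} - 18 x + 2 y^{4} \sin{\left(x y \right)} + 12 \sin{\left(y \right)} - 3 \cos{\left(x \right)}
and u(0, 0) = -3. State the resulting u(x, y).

Substitute the ansatz u = A x y^{2} + B \sin{\left(y \right)} + C \sin{\left(x y \right)} + D \cos{\left(x \right)} into the left-hand side.
Derivatives of the ansatz:
  u_yy = 2 A x - B \sin{\left(y \right)} - C x^{2} \sin{\left(x y \right)}
  u_yyyy = B \sin{\left(y \right)} + C x^{4} \sin{\left(x y \right)}
  u_xxxx = C y^{4} \sin{\left(x y \right)} + D \cos{\left(x \right)}
Term by term:
  -3·u_yy = - 6 A x + 3 B \sin{\left(y \right)} + 3 C x^{2} \sin{\left(x y \right)}
  u_yyyy = B \sin{\left(y \right)} + C x^{4} \sin{\left(x y \right)}
  u_xxxx = C y^{4} \sin{\left(x y \right)} + D \cos{\left(x \right)}
So the left-hand side equals
  - 6 A x + 4 B \sin{\left(y \right)} + C x^{4} \sin{\left(x y \right)} + 3 C x^{2} \sin{\left(x y \right)} + C y^{4} \sin{\left(x y \right)} + D \cos{\left(x \right)}
This must equal f(x, y) = 2 x^{4} \sin{\left(x y \right)} + 6 x^{2} \sin{\left(x y \right)} - 18 x + 2 y^{4} \sin{\left(x y \right)} + 12 \sin{\left(y \right)} - 3 \cos{\left(x \right)} identically.
Matching coefficients of the independent functions:
  [x]:  - 6 A = -18
  [x^{2} \sin{\left(x y \right)}]:  3 C = 6
  [x^{4} \sin{\left(x y \right)}, y^{4} \sin{\left(x y \right)}]:  C = 2
  [\sin{\left(y \right)}]:  4 B = 12
  [\cos{\left(x \right)}]:  D = -3
Solving: A = 3, B = 3, C = 2, D = -3.
Check against the point condition:
  u(0, 0) = -3  ⟹  D = -3  ✓
Hence u(x, y) = 3 x y^{2} + 3 \sin{\left(y \right)} + 2 \sin{\left(x y \right)} - 3 \cos{\left(x \right)}.

Answer: u(x, y) = 3 x y^{2} + 3 \sin{\left(y \right)} + 2 \sin{\left(x y \right)} - 3 \cos{\left(x \right)}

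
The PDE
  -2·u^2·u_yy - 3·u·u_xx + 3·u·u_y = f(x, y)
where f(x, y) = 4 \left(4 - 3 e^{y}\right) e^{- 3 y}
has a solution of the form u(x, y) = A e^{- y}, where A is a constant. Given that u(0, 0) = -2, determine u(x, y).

Answer: u(x, y) = - 2 e^{- y}

Derivation:
Substitute the ansatz u = A e^{- y} into the left-hand side.
Derivatives of the ansatz:
  u_yy = A e^{- y}
  u_xx = 0
  u_y = - A e^{- y}
Term by term:
  -2·u^2·u_yy = - 2 A^{3} e^{- 3 y}
  -3·u·u_xx = 0
  3·u·u_y = - 3 A^{2} e^{- 2 y}
So the left-hand side equals
  - 2 A^{3} e^{- 3 y} - 3 A^{2} e^{- 2 y}
This must equal f(x, y) identically; expanded, f = - 12 e^{- 2 y} + 16 e^{- 3 y}.
Matching coefficients of the independent functions:
  [e^{- 3 y}]:  - 2 A^{3} = 16
  [e^{- 2 y}]:  - 3 A^{2} = -12
Solving: A = -2.
Check against the point condition:
  u(0, 0) = -2  ⟹  A = -2  ✓
Hence u(x, y) = - 2 e^{- y}.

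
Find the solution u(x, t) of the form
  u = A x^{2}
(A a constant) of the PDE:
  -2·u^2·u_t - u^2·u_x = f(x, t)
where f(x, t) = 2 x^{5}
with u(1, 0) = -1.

Substitute the ansatz u = A x^{2} into the left-hand side.
Derivatives of the ansatz:
  u_t = 0
  u_x = 2 A x
Term by term:
  -2·u^2·u_t = 0
  -u^2·u_x = - 2 A^{3} x^{5}
So the left-hand side equals
  - 2 A^{3} x^{5}
This must equal f(x, t) = 2 x^{5} identically.
Matching coefficients of the independent functions:
  [x^{5}]:  - 2 A^{3} = 2
Solving: A = -1.
Check against the point condition:
  u(1, 0) = -1  ⟹  A = -1  ✓
Hence u(x, t) = - x^{2}.

Answer: u(x, t) = - x^{2}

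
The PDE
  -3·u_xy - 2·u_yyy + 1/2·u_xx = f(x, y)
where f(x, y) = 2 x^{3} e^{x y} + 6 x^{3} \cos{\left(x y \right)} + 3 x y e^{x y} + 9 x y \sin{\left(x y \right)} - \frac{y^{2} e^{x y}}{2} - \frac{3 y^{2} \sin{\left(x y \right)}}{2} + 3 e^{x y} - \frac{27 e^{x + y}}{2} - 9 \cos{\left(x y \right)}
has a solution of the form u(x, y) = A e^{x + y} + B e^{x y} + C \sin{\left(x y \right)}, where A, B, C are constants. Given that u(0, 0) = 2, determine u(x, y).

Substitute the ansatz u = A e^{x + y} + B e^{x y} + C \sin{\left(x y \right)} into the left-hand side.
Derivatives of the ansatz:
  u_xy = A e^{x} e^{y} + B x y e^{x y} + B e^{x y} - C x y \sin{\left(x y \right)} + C \cos{\left(x y \right)}
  u_yyy = A e^{x} e^{y} + B x^{3} e^{x y} - C x^{3} \cos{\left(x y \right)}
  u_xx = A e^{x} e^{y} + B y^{2} e^{x y} - C y^{2} \sin{\left(x y \right)}
Term by term:
  -3·u_xy = - 3 A e^{x} e^{y} - 3 B x y e^{x y} - 3 B e^{x y} + 3 C x y \sin{\left(x y \right)} - 3 C \cos{\left(x y \right)}
  -2·u_yyy = - 2 A e^{x} e^{y} - 2 B x^{3} e^{x y} + 2 C x^{3} \cos{\left(x y \right)}
  1/2·u_xx = \frac{A e^{x} e^{y}}{2} + \frac{B y^{2} e^{x y}}{2} - \frac{C y^{2} \sin{\left(x y \right)}}{2}
So the left-hand side equals
  - \frac{9 A e^{x} e^{y}}{2} - 2 B x^{3} e^{x y} - 3 B x y e^{x y} + \frac{B y^{2} e^{x y}}{2} - 3 B e^{x y} + 2 C x^{3} \cos{\left(x y \right)} + 3 C x y \sin{\left(x y \right)} - \frac{C y^{2} \sin{\left(x y \right)}}{2} - 3 C \cos{\left(x y \right)}
This must equal f(x, y) identically; expanded, f = 2 x^{3} e^{x y} + 6 x^{3} \cos{\left(x y \right)} + 3 x y e^{x y} + 9 x y \sin{\left(x y \right)} - \frac{y^{2} e^{x y}}{2} - \frac{3 y^{2} \sin{\left(x y \right)}}{2} - \frac{27 e^{x} e^{y}}{2} + 3 e^{x y} - 9 \cos{\left(x y \right)}.
Matching coefficients of the independent functions:
  [x^{3} e^{x y}]:  - 2 B = 2
  [x^{3} \cos{\left(x y \right)}]:  2 C = 6
  [y^{2} e^{x y}]:  \frac{B}{2} = - \frac{1}{2}
  [y^{2} \sin{\left(x y \right)}]:  - \frac{C}{2} = - \frac{3}{2}
  [e^{x} e^{y}]:  - \frac{9 A}{2} = - \frac{27}{2}
  [x y e^{x y}, e^{x y}]:  - 3 B = 3
  [x y \sin{\left(x y \right)}]:  3 C = 9
  [\cos{\left(x y \right)}]:  - 3 C = -9
Solving: A = 3, B = -1, C = 3.
Check against the point condition:
  u(0, 0) = 2  ⟹  A + B = 2  ✓
Hence u(x, y) = - e^{x y} + 3 e^{x + y} + 3 \sin{\left(x y \right)}.

Answer: u(x, y) = - e^{x y} + 3 e^{x + y} + 3 \sin{\left(x y \right)}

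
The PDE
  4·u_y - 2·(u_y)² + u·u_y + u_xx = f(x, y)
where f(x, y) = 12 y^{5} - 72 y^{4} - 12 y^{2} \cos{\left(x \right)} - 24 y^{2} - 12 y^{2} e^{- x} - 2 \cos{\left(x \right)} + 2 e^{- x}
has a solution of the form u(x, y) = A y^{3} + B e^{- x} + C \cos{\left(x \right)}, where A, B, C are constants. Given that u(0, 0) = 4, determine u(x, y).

Substitute the ansatz u = A y^{3} + B e^{- x} + C \cos{\left(x \right)} into the left-hand side.
Derivatives of the ansatz:
  u_y = 3 A y^{2}
  u_xx = B e^{- x} - C \cos{\left(x \right)}
Term by term:
  4·u_y = 12 A y^{2}
  -2·(u_y)² = - 18 A^{2} y^{4}
  u·u_y = 3 A^{2} y^{5} + 3 A B y^{2} e^{- x} + 3 A C y^{2} \cos{\left(x \right)}
  u_xx = B e^{- x} - C \cos{\left(x \right)}
So the left-hand side equals
  3 A^{2} y^{5} - 18 A^{2} y^{4} + 3 A B y^{2} e^{- x} + 3 A C y^{2} \cos{\left(x \right)} + 12 A y^{2} + B e^{- x} - C \cos{\left(x \right)}
This must equal f(x, y) = 12 y^{5} - 72 y^{4} - 12 y^{2} \cos{\left(x \right)} - 24 y^{2} - 12 y^{2} e^{- x} - 2 \cos{\left(x \right)} + 2 e^{- x} identically.
Matching coefficients of the independent functions:
  [y^{2}]:  12 A = -24
  [y^{4}]:  - 18 A^{2} = -72
  [y^{5}]:  3 A^{2} = 12
  [y^{2} e^{- x}]:  3 A B = -12
  [y^{2} \cos{\left(x \right)}]:  3 A C = -12
  [e^{- x}]:  B = 2
  [\cos{\left(x \right)}]:  - C = -2
Solving: A = -2, B = 2, C = 2.
Check against the point condition:
  u(0, 0) = 4  ⟹  B + C = 4  ✓
Hence u(x, y) = - 2 y^{3} + 2 \cos{\left(x \right)} + 2 e^{- x}.

Answer: u(x, y) = - 2 y^{3} + 2 \cos{\left(x \right)} + 2 e^{- x}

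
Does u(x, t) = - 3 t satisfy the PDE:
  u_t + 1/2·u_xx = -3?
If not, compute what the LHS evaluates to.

Evaluate each term of the left-hand side for u = - 3 t.
Derivatives:
  u_t = -3
  u_xx = 0
Terms:
  u_t = -3
  1/2·u_xx = 0
Sum: LHS = -3
This is exactly the given right-hand side, so u is a solution.

Answer: Yes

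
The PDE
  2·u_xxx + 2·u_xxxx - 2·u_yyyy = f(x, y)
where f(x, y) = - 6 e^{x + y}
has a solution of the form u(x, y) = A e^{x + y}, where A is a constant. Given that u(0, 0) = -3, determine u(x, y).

Answer: u(x, y) = - 3 e^{x + y}

Derivation:
Substitute the ansatz u = A e^{x + y} into the left-hand side.
Derivatives of the ansatz:
  u_xxx = A e^{x} e^{y}
  u_xxxx = A e^{x} e^{y}
  u_yyyy = A e^{x} e^{y}
Term by term:
  2·u_xxx = 2 A e^{x} e^{y}
  2·u_xxxx = 2 A e^{x} e^{y}
  -2·u_yyyy = - 2 A e^{x} e^{y}
So the left-hand side equals
  2 A e^{x} e^{y}
This must equal f(x, y) identically; expanded, f = - 6 e^{x} e^{y}.
Matching coefficients of the independent functions:
  [e^{x} e^{y}]:  2 A = -6
Solving: A = -3.
Check against the point condition:
  u(0, 0) = -3  ⟹  A = -3  ✓
Hence u(x, y) = - 3 e^{x + y}.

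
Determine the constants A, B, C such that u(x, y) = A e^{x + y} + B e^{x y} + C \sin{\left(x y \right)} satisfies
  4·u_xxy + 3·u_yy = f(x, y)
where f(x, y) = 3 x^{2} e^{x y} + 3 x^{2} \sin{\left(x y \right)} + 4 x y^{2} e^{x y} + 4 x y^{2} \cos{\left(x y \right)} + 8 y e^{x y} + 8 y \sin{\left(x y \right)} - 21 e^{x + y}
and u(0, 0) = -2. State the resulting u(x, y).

Substitute the ansatz u = A e^{x + y} + B e^{x y} + C \sin{\left(x y \right)} into the left-hand side.
Derivatives of the ansatz:
  u_xxy = A e^{x} e^{y} + B x y^{2} e^{x y} + 2 B y e^{x y} - C x y^{2} \cos{\left(x y \right)} - 2 C y \sin{\left(x y \right)}
  u_yy = A e^{x} e^{y} + B x^{2} e^{x y} - C x^{2} \sin{\left(x y \right)}
Term by term:
  4·u_xxy = 4 A e^{x} e^{y} + 4 B x y^{2} e^{x y} + 8 B y e^{x y} - 4 C x y^{2} \cos{\left(x y \right)} - 8 C y \sin{\left(x y \right)}
  3·u_yy = 3 A e^{x} e^{y} + 3 B x^{2} e^{x y} - 3 C x^{2} \sin{\left(x y \right)}
So the left-hand side equals
  7 A e^{x} e^{y} + 3 B x^{2} e^{x y} + 4 B x y^{2} e^{x y} + 8 B y e^{x y} - 3 C x^{2} \sin{\left(x y \right)} - 4 C x y^{2} \cos{\left(x y \right)} - 8 C y \sin{\left(x y \right)}
This must equal f(x, y) identically; expanded, f = 3 x^{2} e^{x y} + 3 x^{2} \sin{\left(x y \right)} + 4 x y^{2} e^{x y} + 4 x y^{2} \cos{\left(x y \right)} + 8 y e^{x y} + 8 y \sin{\left(x y \right)} - 21 e^{x} e^{y}.
Matching coefficients of the independent functions:
  [x^{2} e^{x y}]:  3 B = 3
  [x^{2} \sin{\left(x y \right)}]:  - 3 C = 3
  [y e^{x y}]:  8 B = 8
  [y \sin{\left(x y \right)}]:  - 8 C = 8
  [e^{x} e^{y}]:  7 A = -21
  [x y^{2} e^{x y}]:  4 B = 4
  [x y^{2} \cos{\left(x y \right)}]:  - 4 C = 4
Solving: A = -3, B = 1, C = -1.
Check against the point condition:
  u(0, 0) = -2  ⟹  A + B = -2  ✓
Hence u(x, y) = e^{x y} - 3 e^{x + y} - \sin{\left(x y \right)}.

Answer: u(x, y) = e^{x y} - 3 e^{x + y} - \sin{\left(x y \right)}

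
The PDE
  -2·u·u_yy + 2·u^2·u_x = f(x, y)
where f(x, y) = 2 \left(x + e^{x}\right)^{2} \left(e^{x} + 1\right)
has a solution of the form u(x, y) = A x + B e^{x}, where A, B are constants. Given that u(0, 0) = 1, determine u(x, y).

Substitute the ansatz u = A x + B e^{x} into the left-hand side.
Derivatives of the ansatz:
  u_yy = 0
  u_x = A + B e^{x}
Term by term:
  -2·u·u_yy = 0
  2·u^2·u_x = 2 A^{3} x^{2} + 2 A^{2} B x^{2} e^{x} + 4 A^{2} B x e^{x} + 4 A B^{2} x e^{2 x} + 2 A B^{2} e^{2 x} + 2 B^{3} e^{3 x}
So the left-hand side equals
  2 A^{3} x^{2} + 2 A^{2} B x^{2} e^{x} + 4 A^{2} B x e^{x} + 4 A B^{2} x e^{2 x} + 2 A B^{2} e^{2 x} + 2 B^{3} e^{3 x}
This must equal f(x, y) identically; expanded, f = 2 x^{2} e^{x} + 2 x^{2} + 4 x e^{2 x} + 4 x e^{x} + 2 e^{3 x} + 2 e^{2 x}.
Matching coefficients of the independent functions:
  [x^{2}]:  2 A^{3} = 2
  [x e^{x}]:  4 A^{2} B = 4
  [x e^{2 x}]:  4 A B^{2} = 4
  [x^{2} e^{x}]:  2 A^{2} B = 2
  [e^{2 x}]:  2 A B^{2} = 2
  [e^{3 x}]:  2 B^{3} = 2
Solving: A = 1, B = 1.
Check against the point condition:
  u(0, 0) = 1  ⟹  B = 1  ✓
Hence u(x, y) = x + e^{x}.

Answer: u(x, y) = x + e^{x}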